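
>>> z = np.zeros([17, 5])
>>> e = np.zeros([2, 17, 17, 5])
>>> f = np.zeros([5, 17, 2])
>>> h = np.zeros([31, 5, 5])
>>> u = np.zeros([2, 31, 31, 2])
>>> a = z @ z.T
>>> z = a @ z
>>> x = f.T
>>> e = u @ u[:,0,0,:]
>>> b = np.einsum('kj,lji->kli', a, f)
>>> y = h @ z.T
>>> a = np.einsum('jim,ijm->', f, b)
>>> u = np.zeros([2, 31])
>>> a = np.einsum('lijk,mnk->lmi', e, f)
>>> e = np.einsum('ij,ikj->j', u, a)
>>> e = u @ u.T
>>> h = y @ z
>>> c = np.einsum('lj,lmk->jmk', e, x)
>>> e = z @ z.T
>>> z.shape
(17, 5)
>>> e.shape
(17, 17)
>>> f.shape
(5, 17, 2)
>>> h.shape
(31, 5, 5)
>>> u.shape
(2, 31)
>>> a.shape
(2, 5, 31)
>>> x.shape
(2, 17, 5)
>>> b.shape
(17, 5, 2)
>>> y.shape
(31, 5, 17)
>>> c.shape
(2, 17, 5)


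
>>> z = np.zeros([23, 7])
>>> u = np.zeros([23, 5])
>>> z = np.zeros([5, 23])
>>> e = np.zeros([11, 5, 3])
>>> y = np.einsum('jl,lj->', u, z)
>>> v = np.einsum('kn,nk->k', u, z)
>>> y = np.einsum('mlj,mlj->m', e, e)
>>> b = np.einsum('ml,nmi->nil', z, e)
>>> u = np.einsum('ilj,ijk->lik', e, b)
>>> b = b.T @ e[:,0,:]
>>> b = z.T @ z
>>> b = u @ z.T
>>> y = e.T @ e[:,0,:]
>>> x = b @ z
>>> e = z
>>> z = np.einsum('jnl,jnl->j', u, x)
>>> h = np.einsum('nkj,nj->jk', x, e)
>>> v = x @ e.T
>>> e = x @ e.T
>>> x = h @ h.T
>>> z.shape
(5,)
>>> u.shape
(5, 11, 23)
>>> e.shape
(5, 11, 5)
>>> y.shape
(3, 5, 3)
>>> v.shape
(5, 11, 5)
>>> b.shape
(5, 11, 5)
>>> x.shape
(23, 23)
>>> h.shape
(23, 11)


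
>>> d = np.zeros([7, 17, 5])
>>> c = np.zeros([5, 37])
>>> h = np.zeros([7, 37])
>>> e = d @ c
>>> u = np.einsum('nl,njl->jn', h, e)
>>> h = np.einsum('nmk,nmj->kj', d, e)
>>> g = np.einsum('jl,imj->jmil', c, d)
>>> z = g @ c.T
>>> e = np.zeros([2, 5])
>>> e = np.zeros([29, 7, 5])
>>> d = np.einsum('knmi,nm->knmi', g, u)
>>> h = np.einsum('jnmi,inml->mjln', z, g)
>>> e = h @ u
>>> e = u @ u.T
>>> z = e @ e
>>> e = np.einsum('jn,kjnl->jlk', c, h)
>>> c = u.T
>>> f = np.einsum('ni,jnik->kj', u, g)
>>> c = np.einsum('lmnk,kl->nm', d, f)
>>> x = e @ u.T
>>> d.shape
(5, 17, 7, 37)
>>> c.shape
(7, 17)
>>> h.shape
(7, 5, 37, 17)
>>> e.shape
(5, 17, 7)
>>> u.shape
(17, 7)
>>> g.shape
(5, 17, 7, 37)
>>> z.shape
(17, 17)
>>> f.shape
(37, 5)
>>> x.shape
(5, 17, 17)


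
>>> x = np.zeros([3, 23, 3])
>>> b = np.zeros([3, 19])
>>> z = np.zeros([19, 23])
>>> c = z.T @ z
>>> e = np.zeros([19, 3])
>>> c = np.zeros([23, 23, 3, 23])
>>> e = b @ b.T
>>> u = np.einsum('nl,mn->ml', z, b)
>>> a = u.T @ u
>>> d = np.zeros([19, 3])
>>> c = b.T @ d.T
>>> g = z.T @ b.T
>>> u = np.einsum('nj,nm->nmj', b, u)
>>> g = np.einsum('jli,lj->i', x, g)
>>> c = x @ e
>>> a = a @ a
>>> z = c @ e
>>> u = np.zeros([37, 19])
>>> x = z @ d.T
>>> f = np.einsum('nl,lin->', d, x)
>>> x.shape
(3, 23, 19)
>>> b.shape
(3, 19)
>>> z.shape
(3, 23, 3)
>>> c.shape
(3, 23, 3)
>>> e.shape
(3, 3)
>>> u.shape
(37, 19)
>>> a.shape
(23, 23)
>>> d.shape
(19, 3)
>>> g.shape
(3,)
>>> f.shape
()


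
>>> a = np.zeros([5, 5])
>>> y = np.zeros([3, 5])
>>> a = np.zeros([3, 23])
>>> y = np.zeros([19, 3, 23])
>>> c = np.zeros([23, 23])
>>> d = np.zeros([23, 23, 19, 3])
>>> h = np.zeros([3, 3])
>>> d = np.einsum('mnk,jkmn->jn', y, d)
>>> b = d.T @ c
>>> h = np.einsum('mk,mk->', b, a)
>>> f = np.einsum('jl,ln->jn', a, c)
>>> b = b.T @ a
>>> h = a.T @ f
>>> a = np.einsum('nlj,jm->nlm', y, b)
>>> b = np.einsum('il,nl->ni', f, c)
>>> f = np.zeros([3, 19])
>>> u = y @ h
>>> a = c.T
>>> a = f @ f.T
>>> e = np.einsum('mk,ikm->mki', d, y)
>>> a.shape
(3, 3)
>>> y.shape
(19, 3, 23)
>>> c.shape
(23, 23)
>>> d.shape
(23, 3)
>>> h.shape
(23, 23)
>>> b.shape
(23, 3)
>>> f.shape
(3, 19)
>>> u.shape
(19, 3, 23)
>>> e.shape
(23, 3, 19)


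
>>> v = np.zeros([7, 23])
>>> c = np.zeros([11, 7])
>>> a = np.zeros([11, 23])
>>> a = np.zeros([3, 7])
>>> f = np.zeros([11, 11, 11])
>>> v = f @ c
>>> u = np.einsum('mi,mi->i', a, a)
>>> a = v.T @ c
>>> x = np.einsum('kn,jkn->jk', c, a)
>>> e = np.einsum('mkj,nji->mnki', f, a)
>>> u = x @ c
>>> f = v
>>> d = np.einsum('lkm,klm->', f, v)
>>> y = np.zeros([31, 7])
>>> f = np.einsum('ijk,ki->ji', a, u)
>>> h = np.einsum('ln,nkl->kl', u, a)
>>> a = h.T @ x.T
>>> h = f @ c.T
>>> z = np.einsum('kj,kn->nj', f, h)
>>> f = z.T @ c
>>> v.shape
(11, 11, 7)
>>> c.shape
(11, 7)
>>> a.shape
(7, 7)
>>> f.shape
(7, 7)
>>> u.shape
(7, 7)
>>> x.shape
(7, 11)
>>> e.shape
(11, 7, 11, 7)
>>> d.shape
()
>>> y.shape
(31, 7)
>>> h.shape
(11, 11)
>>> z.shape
(11, 7)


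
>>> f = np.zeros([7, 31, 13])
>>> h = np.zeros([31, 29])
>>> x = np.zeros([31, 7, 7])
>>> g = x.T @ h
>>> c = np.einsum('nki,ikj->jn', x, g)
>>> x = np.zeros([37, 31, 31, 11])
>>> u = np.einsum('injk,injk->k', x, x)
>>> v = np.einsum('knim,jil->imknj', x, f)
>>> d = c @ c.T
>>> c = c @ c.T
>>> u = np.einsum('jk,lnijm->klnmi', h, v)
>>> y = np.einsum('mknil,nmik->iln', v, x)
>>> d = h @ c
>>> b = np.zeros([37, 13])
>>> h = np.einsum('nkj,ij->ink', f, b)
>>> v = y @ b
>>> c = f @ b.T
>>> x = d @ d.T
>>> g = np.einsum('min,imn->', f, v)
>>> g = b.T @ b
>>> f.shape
(7, 31, 13)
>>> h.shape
(37, 7, 31)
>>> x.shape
(31, 31)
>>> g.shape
(13, 13)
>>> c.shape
(7, 31, 37)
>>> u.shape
(29, 31, 11, 7, 37)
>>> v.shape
(31, 7, 13)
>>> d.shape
(31, 29)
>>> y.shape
(31, 7, 37)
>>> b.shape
(37, 13)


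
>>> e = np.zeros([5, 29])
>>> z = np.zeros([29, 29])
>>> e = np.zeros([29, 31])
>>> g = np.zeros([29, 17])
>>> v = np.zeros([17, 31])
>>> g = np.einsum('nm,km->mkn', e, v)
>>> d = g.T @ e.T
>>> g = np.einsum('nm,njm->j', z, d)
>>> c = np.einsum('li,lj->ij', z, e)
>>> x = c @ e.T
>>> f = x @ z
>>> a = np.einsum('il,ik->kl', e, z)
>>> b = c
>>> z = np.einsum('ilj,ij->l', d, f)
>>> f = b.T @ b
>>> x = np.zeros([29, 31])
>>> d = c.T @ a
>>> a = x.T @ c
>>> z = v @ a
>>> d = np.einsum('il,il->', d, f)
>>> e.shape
(29, 31)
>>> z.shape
(17, 31)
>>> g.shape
(17,)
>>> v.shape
(17, 31)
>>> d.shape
()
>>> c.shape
(29, 31)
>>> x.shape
(29, 31)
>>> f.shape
(31, 31)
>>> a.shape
(31, 31)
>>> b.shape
(29, 31)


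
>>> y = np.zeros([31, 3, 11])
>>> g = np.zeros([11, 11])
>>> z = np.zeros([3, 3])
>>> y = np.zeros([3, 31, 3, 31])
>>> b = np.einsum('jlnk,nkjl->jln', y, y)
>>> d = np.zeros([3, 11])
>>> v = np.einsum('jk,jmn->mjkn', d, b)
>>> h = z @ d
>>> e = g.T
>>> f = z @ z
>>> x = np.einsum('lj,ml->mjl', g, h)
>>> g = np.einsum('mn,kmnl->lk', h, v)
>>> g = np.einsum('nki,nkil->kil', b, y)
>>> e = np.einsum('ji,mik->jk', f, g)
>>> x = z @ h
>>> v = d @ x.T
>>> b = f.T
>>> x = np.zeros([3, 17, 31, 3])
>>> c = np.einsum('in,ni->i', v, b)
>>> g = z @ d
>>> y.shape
(3, 31, 3, 31)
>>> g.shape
(3, 11)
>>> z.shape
(3, 3)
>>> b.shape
(3, 3)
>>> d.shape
(3, 11)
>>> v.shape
(3, 3)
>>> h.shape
(3, 11)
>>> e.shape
(3, 31)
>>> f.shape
(3, 3)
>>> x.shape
(3, 17, 31, 3)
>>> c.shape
(3,)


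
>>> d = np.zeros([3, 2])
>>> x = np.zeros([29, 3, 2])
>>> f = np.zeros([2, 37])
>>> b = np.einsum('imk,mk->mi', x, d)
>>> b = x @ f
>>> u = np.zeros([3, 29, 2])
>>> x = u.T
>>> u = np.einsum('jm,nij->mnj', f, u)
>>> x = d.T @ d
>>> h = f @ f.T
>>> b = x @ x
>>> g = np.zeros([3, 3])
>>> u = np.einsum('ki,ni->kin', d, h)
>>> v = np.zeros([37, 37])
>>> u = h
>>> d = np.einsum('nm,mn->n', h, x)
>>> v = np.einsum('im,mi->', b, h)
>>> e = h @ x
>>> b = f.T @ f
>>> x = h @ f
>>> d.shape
(2,)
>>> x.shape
(2, 37)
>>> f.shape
(2, 37)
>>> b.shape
(37, 37)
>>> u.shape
(2, 2)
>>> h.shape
(2, 2)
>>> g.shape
(3, 3)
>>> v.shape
()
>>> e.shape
(2, 2)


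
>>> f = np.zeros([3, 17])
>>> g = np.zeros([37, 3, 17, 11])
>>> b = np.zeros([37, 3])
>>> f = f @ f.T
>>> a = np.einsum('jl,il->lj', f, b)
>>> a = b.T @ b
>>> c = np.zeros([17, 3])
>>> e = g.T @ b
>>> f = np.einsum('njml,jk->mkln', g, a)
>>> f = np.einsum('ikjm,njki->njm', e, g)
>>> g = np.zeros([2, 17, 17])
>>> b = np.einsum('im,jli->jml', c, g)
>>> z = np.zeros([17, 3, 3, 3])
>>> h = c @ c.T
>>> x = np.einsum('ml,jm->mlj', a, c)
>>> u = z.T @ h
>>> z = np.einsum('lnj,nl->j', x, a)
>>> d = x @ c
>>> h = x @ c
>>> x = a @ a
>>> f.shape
(37, 3, 3)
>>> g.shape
(2, 17, 17)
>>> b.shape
(2, 3, 17)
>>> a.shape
(3, 3)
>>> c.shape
(17, 3)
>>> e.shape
(11, 17, 3, 3)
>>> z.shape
(17,)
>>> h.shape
(3, 3, 3)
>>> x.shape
(3, 3)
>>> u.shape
(3, 3, 3, 17)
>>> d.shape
(3, 3, 3)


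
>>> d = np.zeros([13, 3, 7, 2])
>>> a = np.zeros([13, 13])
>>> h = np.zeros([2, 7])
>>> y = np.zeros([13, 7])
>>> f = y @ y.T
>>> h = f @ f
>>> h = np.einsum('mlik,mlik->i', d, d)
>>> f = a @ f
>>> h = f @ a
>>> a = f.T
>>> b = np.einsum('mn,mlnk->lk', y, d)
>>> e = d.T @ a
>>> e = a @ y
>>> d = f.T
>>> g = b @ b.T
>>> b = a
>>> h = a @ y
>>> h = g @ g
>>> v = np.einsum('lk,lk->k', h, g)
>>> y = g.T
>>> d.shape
(13, 13)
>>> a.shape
(13, 13)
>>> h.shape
(3, 3)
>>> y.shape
(3, 3)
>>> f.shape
(13, 13)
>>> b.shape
(13, 13)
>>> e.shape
(13, 7)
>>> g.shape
(3, 3)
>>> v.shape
(3,)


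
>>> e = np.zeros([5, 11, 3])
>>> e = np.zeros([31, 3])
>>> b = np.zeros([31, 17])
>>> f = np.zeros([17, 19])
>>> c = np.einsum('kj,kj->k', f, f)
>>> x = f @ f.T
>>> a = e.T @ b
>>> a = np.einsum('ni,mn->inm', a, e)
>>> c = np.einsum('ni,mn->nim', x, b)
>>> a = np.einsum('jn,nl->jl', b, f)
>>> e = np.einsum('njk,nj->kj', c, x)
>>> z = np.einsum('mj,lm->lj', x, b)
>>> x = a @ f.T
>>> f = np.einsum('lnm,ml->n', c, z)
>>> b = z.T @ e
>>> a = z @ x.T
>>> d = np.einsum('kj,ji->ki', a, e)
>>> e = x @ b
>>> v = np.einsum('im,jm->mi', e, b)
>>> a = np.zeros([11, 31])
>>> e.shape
(31, 17)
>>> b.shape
(17, 17)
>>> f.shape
(17,)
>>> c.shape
(17, 17, 31)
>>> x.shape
(31, 17)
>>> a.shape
(11, 31)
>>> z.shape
(31, 17)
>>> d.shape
(31, 17)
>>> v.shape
(17, 31)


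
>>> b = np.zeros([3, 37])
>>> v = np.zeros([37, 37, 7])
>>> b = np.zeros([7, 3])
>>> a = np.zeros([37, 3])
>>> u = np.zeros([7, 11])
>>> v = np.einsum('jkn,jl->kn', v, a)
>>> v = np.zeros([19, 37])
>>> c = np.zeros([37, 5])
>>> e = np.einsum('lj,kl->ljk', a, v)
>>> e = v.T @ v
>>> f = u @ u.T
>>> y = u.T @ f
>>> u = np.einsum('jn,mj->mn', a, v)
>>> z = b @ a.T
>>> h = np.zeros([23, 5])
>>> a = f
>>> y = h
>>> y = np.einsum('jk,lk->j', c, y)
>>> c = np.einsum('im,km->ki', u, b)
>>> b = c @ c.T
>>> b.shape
(7, 7)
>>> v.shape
(19, 37)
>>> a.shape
(7, 7)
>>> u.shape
(19, 3)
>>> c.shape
(7, 19)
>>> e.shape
(37, 37)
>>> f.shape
(7, 7)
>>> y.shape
(37,)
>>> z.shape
(7, 37)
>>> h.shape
(23, 5)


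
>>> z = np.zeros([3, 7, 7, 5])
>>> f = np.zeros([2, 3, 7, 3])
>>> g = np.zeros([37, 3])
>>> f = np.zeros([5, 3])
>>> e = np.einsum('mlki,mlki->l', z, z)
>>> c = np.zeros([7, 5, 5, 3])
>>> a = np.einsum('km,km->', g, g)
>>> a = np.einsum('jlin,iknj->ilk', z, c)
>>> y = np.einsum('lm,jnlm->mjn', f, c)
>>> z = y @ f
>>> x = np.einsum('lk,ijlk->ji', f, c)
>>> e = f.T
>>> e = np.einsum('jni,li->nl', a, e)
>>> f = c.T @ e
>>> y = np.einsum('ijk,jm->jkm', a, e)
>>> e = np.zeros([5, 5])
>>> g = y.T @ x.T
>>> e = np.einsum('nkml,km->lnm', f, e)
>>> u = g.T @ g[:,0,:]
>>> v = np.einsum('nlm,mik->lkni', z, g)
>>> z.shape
(3, 7, 3)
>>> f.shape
(3, 5, 5, 3)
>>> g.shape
(3, 5, 5)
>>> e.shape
(3, 3, 5)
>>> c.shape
(7, 5, 5, 3)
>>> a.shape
(7, 7, 5)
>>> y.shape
(7, 5, 3)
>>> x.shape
(5, 7)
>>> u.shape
(5, 5, 5)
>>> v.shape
(7, 5, 3, 5)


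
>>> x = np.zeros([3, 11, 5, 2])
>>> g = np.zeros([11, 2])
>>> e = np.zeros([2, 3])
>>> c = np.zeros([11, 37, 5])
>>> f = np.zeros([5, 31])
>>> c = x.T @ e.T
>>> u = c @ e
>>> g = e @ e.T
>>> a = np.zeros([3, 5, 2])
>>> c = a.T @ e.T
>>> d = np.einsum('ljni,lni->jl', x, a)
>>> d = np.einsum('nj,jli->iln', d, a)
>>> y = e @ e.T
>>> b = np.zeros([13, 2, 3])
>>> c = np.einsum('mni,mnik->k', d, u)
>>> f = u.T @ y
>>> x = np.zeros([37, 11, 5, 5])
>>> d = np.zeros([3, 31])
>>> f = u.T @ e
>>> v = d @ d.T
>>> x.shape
(37, 11, 5, 5)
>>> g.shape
(2, 2)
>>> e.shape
(2, 3)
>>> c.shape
(3,)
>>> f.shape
(3, 11, 5, 3)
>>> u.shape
(2, 5, 11, 3)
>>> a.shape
(3, 5, 2)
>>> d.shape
(3, 31)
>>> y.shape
(2, 2)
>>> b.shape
(13, 2, 3)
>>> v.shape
(3, 3)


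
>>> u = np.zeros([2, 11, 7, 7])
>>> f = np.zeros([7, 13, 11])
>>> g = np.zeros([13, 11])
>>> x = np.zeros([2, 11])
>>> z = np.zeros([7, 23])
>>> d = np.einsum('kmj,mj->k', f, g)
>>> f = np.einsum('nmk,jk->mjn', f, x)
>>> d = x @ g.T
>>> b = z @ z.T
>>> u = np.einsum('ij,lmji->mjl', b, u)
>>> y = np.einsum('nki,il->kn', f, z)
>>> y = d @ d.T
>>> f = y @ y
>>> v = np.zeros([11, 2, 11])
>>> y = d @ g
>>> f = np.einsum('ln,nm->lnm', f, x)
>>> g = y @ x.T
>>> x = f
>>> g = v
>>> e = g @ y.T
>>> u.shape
(11, 7, 2)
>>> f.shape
(2, 2, 11)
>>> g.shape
(11, 2, 11)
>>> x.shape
(2, 2, 11)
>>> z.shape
(7, 23)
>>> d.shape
(2, 13)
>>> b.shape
(7, 7)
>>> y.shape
(2, 11)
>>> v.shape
(11, 2, 11)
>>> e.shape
(11, 2, 2)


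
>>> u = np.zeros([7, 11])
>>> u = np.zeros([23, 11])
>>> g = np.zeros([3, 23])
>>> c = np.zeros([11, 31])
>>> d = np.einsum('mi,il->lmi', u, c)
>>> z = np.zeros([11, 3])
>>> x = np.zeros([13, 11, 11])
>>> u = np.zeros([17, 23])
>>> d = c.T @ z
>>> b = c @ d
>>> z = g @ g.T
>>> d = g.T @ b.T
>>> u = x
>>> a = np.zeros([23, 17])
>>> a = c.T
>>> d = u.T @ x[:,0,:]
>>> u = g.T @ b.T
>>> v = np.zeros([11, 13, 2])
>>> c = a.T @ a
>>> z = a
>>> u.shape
(23, 11)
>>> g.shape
(3, 23)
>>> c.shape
(11, 11)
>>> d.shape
(11, 11, 11)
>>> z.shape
(31, 11)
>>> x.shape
(13, 11, 11)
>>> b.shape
(11, 3)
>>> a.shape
(31, 11)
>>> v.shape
(11, 13, 2)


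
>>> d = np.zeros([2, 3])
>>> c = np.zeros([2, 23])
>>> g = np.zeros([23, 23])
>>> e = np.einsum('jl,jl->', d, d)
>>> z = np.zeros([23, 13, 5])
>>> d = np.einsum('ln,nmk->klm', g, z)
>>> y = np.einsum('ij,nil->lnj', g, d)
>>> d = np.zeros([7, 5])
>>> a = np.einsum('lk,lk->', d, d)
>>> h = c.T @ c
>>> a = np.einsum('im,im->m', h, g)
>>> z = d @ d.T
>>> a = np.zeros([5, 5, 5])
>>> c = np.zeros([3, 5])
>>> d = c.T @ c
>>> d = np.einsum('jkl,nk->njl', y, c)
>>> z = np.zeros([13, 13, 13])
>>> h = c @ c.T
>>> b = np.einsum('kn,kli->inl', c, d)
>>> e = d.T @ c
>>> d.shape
(3, 13, 23)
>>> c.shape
(3, 5)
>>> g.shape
(23, 23)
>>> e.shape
(23, 13, 5)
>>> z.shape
(13, 13, 13)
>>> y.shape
(13, 5, 23)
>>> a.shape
(5, 5, 5)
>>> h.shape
(3, 3)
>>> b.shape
(23, 5, 13)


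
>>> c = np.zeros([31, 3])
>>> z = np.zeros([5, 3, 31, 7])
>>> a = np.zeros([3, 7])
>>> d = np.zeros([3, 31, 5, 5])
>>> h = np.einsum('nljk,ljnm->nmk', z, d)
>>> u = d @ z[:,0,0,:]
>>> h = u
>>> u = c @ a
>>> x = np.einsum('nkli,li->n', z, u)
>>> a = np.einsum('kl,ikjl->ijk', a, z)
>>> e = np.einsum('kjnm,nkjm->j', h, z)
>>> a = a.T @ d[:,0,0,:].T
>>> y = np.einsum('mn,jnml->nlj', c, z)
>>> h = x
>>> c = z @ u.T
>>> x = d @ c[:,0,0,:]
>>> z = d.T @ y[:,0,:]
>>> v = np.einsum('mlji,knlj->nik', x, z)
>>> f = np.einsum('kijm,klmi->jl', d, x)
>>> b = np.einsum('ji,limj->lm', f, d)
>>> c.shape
(5, 3, 31, 31)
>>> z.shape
(5, 5, 31, 5)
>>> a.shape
(3, 31, 3)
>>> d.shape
(3, 31, 5, 5)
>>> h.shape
(5,)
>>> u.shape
(31, 7)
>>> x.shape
(3, 31, 5, 31)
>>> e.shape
(31,)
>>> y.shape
(3, 7, 5)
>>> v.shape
(5, 31, 5)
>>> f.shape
(5, 31)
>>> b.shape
(3, 5)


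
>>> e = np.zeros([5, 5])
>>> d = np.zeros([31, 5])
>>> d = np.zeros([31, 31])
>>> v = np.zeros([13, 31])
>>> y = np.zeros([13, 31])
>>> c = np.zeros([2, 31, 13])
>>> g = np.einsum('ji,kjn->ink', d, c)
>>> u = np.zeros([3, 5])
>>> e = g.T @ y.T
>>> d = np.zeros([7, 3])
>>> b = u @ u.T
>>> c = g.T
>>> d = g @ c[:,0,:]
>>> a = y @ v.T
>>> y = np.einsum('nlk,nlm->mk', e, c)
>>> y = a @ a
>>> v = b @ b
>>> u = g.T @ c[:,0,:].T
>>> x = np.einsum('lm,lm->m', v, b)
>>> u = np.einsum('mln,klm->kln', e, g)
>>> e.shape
(2, 13, 13)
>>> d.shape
(31, 13, 31)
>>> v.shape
(3, 3)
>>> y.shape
(13, 13)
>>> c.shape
(2, 13, 31)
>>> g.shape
(31, 13, 2)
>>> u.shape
(31, 13, 13)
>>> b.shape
(3, 3)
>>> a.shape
(13, 13)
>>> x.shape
(3,)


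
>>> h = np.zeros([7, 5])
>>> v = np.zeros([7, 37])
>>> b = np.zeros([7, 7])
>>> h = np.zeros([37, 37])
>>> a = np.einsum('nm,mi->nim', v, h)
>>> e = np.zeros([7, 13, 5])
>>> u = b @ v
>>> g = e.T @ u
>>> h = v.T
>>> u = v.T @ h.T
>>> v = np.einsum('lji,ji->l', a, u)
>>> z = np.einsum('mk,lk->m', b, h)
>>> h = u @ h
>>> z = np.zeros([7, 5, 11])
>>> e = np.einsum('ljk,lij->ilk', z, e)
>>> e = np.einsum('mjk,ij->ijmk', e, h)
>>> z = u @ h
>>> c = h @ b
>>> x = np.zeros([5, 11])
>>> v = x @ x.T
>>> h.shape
(37, 7)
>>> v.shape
(5, 5)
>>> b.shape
(7, 7)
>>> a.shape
(7, 37, 37)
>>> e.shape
(37, 7, 13, 11)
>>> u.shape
(37, 37)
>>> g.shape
(5, 13, 37)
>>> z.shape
(37, 7)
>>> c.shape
(37, 7)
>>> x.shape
(5, 11)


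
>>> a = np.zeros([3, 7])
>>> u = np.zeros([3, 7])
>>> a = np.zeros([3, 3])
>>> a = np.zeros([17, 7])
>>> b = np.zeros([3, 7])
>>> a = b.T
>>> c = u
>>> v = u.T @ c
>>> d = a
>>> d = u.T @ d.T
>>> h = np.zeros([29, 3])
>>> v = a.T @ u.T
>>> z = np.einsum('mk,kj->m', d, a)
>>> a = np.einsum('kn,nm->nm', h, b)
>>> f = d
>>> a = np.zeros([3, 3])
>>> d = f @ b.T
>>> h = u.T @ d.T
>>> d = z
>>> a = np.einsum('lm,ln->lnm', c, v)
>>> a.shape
(3, 3, 7)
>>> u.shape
(3, 7)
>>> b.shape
(3, 7)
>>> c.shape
(3, 7)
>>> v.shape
(3, 3)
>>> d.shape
(7,)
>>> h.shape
(7, 7)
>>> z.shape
(7,)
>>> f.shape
(7, 7)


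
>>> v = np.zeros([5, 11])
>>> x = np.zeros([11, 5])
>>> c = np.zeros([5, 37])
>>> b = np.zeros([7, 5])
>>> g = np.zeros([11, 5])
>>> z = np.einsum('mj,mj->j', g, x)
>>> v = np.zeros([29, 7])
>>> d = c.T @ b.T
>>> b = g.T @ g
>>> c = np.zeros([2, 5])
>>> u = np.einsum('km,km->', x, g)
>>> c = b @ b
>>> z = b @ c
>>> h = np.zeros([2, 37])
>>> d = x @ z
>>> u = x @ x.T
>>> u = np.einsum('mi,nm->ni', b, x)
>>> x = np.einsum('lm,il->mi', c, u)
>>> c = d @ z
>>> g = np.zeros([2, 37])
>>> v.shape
(29, 7)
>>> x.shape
(5, 11)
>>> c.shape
(11, 5)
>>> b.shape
(5, 5)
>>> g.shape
(2, 37)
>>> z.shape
(5, 5)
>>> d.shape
(11, 5)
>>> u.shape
(11, 5)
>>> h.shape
(2, 37)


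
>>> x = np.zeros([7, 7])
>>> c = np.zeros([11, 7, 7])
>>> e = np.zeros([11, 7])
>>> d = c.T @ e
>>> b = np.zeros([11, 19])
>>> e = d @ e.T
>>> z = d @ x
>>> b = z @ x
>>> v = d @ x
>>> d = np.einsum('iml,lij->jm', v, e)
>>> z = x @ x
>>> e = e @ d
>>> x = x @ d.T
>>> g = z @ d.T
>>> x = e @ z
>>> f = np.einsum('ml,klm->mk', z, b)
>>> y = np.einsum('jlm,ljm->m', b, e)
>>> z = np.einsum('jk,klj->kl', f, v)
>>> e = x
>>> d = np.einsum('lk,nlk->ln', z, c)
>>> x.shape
(7, 7, 7)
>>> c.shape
(11, 7, 7)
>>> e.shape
(7, 7, 7)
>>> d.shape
(7, 11)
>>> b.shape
(7, 7, 7)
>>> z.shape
(7, 7)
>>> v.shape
(7, 7, 7)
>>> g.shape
(7, 11)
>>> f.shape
(7, 7)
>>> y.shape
(7,)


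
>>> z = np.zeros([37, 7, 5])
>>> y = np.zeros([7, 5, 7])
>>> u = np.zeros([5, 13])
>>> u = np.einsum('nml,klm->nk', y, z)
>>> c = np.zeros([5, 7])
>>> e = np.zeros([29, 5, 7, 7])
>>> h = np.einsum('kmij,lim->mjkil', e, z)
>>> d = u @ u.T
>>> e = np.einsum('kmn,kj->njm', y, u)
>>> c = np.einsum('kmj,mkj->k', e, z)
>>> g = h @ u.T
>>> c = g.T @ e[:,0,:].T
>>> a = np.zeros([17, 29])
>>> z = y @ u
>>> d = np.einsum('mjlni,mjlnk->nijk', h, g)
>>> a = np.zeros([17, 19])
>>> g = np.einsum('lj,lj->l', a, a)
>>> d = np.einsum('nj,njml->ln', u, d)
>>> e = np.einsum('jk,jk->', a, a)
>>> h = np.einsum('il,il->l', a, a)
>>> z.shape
(7, 5, 37)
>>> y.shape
(7, 5, 7)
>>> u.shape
(7, 37)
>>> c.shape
(7, 7, 29, 7, 7)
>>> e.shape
()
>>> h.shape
(19,)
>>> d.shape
(7, 7)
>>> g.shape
(17,)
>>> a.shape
(17, 19)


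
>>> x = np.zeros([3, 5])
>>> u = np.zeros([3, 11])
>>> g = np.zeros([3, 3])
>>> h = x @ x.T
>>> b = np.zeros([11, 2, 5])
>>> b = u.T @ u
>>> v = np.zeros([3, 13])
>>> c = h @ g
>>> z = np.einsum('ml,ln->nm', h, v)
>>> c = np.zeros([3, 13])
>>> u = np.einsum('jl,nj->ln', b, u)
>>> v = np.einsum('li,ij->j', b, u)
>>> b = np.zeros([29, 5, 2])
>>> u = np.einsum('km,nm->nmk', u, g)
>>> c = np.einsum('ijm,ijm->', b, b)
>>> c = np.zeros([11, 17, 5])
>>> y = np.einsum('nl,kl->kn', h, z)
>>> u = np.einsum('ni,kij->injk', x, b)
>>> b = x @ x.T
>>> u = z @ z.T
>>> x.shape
(3, 5)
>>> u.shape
(13, 13)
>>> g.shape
(3, 3)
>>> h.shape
(3, 3)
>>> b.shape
(3, 3)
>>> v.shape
(3,)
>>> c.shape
(11, 17, 5)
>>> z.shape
(13, 3)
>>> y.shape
(13, 3)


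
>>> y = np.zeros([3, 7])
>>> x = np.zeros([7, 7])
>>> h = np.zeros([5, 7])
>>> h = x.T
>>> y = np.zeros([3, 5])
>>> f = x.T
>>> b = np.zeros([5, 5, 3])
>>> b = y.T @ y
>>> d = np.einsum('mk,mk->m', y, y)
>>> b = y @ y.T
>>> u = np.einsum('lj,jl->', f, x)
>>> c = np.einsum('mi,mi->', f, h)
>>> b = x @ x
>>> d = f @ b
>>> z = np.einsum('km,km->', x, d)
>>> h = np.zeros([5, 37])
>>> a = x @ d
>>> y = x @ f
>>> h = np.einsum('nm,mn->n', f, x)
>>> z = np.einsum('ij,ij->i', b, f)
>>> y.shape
(7, 7)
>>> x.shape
(7, 7)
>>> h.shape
(7,)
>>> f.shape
(7, 7)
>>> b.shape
(7, 7)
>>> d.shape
(7, 7)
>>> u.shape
()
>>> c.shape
()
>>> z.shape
(7,)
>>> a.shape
(7, 7)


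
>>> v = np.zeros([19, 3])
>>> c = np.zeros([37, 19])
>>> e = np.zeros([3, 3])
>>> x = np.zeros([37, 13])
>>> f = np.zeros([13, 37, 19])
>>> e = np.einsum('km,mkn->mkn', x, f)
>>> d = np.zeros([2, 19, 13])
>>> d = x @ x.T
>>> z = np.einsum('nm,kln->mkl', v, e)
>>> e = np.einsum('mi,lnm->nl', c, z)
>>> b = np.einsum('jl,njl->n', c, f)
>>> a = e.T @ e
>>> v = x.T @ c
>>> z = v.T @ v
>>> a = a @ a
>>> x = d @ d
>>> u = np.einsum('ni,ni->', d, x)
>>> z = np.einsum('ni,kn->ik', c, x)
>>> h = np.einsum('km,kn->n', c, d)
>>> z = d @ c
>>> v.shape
(13, 19)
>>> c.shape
(37, 19)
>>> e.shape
(13, 3)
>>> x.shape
(37, 37)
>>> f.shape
(13, 37, 19)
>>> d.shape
(37, 37)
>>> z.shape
(37, 19)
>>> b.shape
(13,)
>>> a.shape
(3, 3)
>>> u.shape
()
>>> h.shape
(37,)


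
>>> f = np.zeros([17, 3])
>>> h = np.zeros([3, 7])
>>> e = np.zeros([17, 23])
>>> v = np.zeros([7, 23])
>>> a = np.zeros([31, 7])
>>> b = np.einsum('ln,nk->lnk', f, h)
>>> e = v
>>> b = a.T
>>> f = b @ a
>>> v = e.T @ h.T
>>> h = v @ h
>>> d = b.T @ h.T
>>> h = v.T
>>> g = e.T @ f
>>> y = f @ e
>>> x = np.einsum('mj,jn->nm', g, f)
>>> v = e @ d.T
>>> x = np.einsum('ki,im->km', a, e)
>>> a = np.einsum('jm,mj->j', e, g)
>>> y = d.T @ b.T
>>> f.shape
(7, 7)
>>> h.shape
(3, 23)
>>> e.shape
(7, 23)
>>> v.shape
(7, 31)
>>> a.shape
(7,)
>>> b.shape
(7, 31)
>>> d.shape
(31, 23)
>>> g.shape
(23, 7)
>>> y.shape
(23, 7)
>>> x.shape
(31, 23)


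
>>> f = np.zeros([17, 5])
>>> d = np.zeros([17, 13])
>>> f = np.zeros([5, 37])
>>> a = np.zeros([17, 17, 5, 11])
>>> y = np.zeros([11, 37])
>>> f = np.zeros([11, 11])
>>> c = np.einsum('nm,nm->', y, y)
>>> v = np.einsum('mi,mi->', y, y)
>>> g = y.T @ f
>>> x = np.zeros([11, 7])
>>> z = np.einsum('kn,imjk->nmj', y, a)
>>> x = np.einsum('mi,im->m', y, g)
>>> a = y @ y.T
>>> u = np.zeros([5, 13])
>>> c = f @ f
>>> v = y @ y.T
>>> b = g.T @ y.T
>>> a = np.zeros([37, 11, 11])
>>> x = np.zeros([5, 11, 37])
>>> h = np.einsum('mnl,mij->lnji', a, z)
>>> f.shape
(11, 11)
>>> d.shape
(17, 13)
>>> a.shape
(37, 11, 11)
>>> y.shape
(11, 37)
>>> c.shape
(11, 11)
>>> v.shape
(11, 11)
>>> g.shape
(37, 11)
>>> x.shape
(5, 11, 37)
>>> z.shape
(37, 17, 5)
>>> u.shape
(5, 13)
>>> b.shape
(11, 11)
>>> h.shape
(11, 11, 5, 17)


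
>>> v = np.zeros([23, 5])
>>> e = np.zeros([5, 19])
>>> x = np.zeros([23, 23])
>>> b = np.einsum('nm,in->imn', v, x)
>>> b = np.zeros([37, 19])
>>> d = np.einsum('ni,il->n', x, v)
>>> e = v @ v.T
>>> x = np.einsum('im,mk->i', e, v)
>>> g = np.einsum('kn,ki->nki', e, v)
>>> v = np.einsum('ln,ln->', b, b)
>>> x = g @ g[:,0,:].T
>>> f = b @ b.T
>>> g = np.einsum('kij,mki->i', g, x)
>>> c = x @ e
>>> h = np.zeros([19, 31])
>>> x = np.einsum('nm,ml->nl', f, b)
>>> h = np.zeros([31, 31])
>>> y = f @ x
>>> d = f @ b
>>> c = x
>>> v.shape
()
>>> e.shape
(23, 23)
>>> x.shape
(37, 19)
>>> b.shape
(37, 19)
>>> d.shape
(37, 19)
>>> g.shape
(23,)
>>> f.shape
(37, 37)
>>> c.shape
(37, 19)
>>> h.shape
(31, 31)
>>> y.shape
(37, 19)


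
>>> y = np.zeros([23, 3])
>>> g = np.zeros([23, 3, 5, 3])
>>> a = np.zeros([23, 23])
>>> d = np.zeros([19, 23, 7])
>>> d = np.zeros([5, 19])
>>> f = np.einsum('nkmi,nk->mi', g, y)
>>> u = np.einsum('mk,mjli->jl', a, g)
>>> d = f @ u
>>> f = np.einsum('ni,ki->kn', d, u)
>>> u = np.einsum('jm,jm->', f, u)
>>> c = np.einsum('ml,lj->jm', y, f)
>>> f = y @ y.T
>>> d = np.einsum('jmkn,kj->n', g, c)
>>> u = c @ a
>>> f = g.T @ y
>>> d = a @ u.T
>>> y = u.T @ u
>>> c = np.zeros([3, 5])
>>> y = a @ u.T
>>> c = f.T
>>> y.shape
(23, 5)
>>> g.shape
(23, 3, 5, 3)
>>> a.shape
(23, 23)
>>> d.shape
(23, 5)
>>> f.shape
(3, 5, 3, 3)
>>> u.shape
(5, 23)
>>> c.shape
(3, 3, 5, 3)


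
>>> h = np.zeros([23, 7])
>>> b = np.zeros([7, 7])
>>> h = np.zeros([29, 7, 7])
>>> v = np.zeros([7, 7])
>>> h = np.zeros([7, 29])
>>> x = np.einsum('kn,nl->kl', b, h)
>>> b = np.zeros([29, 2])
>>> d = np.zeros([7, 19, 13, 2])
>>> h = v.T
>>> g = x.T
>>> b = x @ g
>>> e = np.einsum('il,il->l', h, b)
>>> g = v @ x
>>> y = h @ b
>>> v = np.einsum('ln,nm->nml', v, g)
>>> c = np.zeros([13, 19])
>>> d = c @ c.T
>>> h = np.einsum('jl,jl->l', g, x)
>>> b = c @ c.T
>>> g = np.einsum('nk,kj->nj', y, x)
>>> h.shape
(29,)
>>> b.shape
(13, 13)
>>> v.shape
(7, 29, 7)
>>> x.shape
(7, 29)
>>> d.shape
(13, 13)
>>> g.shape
(7, 29)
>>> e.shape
(7,)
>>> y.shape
(7, 7)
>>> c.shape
(13, 19)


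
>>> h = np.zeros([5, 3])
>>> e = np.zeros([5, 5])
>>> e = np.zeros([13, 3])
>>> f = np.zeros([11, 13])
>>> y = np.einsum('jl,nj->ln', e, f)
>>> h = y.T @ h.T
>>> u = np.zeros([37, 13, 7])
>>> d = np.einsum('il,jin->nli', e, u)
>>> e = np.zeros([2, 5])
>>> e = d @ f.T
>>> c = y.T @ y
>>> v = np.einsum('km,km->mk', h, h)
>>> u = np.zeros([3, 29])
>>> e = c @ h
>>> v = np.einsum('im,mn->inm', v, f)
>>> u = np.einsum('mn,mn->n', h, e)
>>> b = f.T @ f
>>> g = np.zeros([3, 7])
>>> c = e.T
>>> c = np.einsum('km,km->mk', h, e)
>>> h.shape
(11, 5)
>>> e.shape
(11, 5)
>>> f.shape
(11, 13)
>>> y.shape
(3, 11)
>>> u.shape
(5,)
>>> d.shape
(7, 3, 13)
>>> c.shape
(5, 11)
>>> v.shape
(5, 13, 11)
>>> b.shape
(13, 13)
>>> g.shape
(3, 7)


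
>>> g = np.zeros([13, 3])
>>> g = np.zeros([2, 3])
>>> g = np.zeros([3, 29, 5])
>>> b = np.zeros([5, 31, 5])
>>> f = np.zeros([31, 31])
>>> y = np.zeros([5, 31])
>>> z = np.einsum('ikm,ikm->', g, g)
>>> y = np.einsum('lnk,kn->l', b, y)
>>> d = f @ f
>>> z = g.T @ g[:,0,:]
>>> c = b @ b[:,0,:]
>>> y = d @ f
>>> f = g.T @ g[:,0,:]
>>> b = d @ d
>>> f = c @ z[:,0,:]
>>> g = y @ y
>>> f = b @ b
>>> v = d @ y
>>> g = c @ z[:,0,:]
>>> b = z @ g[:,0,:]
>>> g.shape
(5, 31, 5)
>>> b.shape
(5, 29, 5)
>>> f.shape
(31, 31)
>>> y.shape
(31, 31)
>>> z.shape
(5, 29, 5)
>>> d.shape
(31, 31)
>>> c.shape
(5, 31, 5)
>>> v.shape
(31, 31)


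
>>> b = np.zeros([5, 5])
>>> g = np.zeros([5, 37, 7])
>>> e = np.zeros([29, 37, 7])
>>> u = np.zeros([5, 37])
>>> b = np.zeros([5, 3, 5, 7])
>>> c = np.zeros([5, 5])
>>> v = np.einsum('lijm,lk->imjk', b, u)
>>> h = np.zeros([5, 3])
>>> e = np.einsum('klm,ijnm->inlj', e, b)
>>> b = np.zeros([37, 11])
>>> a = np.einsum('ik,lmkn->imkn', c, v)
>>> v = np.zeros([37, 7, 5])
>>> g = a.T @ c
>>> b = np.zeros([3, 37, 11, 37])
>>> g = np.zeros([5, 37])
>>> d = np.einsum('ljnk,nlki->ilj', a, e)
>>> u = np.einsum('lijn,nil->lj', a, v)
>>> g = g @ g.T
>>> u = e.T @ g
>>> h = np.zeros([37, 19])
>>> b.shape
(3, 37, 11, 37)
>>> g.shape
(5, 5)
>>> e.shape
(5, 5, 37, 3)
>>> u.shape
(3, 37, 5, 5)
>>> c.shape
(5, 5)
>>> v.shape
(37, 7, 5)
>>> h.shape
(37, 19)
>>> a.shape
(5, 7, 5, 37)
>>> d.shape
(3, 5, 7)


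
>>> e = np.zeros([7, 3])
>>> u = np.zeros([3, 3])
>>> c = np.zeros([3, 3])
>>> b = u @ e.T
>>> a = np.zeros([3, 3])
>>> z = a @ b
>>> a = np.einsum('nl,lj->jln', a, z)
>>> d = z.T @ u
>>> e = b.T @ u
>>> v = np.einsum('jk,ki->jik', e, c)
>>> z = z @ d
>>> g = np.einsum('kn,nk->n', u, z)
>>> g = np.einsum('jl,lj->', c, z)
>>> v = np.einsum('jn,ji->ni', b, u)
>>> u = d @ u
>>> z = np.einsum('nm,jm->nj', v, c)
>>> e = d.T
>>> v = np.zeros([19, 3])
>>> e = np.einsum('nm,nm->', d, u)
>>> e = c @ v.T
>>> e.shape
(3, 19)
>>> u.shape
(7, 3)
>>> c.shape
(3, 3)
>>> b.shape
(3, 7)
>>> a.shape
(7, 3, 3)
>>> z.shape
(7, 3)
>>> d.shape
(7, 3)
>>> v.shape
(19, 3)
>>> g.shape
()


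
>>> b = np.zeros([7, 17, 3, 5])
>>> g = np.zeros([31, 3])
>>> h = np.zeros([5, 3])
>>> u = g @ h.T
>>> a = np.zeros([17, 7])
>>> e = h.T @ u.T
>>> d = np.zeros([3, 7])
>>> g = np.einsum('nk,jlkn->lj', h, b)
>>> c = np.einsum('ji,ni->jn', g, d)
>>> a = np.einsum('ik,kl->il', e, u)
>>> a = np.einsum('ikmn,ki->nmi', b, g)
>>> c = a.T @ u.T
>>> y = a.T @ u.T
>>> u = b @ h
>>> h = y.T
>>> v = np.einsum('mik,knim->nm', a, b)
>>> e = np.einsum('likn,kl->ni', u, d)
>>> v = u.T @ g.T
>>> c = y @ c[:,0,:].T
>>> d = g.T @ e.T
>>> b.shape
(7, 17, 3, 5)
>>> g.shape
(17, 7)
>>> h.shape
(31, 3, 7)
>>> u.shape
(7, 17, 3, 3)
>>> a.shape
(5, 3, 7)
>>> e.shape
(3, 17)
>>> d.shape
(7, 3)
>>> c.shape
(7, 3, 7)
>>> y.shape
(7, 3, 31)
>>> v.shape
(3, 3, 17, 17)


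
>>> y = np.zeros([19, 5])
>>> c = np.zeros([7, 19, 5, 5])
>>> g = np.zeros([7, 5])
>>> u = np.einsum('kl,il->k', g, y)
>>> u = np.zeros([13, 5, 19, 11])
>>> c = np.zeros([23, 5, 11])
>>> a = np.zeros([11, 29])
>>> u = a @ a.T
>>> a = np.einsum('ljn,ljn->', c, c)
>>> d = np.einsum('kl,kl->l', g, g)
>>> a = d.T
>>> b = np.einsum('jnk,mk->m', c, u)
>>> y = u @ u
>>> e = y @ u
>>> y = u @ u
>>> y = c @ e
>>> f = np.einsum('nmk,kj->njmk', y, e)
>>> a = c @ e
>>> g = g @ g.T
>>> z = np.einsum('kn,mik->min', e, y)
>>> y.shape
(23, 5, 11)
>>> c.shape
(23, 5, 11)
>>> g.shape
(7, 7)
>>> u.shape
(11, 11)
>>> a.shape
(23, 5, 11)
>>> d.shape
(5,)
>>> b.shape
(11,)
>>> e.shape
(11, 11)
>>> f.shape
(23, 11, 5, 11)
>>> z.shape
(23, 5, 11)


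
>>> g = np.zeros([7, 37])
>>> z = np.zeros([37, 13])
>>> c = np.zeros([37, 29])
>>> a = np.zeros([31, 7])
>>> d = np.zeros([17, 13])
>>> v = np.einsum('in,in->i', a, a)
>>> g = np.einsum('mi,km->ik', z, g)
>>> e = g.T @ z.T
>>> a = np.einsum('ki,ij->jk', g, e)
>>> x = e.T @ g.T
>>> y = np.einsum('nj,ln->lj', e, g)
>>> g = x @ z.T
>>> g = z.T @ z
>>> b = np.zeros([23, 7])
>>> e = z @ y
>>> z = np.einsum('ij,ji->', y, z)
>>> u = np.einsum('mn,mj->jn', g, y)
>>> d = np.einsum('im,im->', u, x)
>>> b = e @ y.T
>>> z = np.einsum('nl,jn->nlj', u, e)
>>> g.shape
(13, 13)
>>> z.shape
(37, 13, 37)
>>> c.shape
(37, 29)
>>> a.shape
(37, 13)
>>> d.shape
()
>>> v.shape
(31,)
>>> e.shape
(37, 37)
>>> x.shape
(37, 13)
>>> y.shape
(13, 37)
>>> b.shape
(37, 13)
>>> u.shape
(37, 13)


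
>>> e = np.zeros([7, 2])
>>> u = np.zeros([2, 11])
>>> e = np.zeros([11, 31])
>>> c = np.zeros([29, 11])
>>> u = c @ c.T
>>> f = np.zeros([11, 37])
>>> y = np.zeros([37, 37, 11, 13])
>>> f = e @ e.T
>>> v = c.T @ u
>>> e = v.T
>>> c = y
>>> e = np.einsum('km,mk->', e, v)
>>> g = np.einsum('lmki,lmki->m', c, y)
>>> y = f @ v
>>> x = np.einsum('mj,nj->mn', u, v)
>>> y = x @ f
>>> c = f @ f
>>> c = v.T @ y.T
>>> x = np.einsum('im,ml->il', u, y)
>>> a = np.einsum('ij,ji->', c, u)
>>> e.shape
()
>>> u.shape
(29, 29)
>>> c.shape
(29, 29)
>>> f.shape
(11, 11)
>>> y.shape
(29, 11)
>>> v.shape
(11, 29)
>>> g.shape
(37,)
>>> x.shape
(29, 11)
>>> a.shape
()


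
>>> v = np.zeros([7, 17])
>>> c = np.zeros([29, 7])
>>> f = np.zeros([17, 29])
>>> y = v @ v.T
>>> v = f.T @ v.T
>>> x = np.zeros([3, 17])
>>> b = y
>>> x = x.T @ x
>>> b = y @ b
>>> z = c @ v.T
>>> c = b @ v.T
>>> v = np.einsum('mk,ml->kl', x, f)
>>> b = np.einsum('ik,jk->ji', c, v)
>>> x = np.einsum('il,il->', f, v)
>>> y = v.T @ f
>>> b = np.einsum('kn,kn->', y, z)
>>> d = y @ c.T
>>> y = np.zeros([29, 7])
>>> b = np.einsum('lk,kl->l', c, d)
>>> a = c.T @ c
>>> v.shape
(17, 29)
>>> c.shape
(7, 29)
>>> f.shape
(17, 29)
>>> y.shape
(29, 7)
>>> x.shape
()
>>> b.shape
(7,)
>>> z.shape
(29, 29)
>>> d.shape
(29, 7)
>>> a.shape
(29, 29)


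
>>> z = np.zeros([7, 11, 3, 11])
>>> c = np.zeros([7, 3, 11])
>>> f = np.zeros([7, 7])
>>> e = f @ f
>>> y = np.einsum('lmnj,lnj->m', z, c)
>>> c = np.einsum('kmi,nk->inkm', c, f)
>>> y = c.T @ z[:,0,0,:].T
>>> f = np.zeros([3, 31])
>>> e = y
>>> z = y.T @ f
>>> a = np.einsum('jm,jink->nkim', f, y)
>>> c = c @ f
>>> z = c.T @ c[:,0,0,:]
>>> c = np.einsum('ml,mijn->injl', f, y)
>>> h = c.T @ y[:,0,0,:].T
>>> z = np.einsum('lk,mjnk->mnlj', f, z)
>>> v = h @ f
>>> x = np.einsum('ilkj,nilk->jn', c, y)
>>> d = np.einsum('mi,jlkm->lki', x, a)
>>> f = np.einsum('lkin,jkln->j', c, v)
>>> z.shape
(31, 7, 3, 7)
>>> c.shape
(7, 7, 7, 31)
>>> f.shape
(31,)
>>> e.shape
(3, 7, 7, 7)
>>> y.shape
(3, 7, 7, 7)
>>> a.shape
(7, 7, 7, 31)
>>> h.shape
(31, 7, 7, 3)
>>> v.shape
(31, 7, 7, 31)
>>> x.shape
(31, 3)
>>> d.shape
(7, 7, 3)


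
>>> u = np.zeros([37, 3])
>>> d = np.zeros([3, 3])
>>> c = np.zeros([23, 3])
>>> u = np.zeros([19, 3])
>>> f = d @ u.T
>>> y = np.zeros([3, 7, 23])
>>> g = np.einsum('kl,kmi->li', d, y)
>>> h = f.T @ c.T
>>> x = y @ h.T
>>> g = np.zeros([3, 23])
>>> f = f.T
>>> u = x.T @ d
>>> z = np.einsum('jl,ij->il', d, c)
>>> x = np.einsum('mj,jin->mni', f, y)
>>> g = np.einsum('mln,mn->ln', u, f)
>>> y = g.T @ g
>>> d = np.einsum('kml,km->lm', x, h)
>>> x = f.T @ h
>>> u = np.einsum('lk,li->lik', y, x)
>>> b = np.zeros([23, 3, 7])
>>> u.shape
(3, 23, 3)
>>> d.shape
(7, 23)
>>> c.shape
(23, 3)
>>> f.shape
(19, 3)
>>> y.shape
(3, 3)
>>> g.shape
(7, 3)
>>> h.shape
(19, 23)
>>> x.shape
(3, 23)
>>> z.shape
(23, 3)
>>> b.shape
(23, 3, 7)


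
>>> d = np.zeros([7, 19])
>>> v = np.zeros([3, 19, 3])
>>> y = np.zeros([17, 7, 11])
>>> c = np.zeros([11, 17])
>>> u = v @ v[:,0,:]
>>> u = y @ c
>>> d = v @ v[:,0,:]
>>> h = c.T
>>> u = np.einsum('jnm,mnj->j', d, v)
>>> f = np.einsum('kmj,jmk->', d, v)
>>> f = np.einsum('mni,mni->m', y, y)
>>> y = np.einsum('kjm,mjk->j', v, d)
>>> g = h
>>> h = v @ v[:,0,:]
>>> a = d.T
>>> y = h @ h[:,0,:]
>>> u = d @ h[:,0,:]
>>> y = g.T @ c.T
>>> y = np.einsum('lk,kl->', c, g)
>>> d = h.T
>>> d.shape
(3, 19, 3)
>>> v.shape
(3, 19, 3)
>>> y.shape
()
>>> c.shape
(11, 17)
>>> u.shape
(3, 19, 3)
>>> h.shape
(3, 19, 3)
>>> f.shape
(17,)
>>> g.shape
(17, 11)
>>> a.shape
(3, 19, 3)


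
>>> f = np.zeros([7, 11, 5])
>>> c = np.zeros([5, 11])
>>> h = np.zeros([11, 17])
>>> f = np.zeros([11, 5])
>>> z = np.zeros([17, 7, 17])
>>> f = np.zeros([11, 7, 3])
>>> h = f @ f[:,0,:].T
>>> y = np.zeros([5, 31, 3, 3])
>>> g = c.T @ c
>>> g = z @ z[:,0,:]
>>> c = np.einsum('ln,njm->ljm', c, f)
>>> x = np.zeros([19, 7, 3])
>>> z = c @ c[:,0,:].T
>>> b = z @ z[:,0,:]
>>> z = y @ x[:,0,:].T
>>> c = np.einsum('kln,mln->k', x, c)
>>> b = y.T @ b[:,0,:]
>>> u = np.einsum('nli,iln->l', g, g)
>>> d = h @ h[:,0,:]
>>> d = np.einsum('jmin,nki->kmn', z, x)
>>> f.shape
(11, 7, 3)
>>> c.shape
(19,)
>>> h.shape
(11, 7, 11)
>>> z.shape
(5, 31, 3, 19)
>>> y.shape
(5, 31, 3, 3)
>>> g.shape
(17, 7, 17)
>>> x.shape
(19, 7, 3)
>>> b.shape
(3, 3, 31, 5)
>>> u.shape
(7,)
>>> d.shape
(7, 31, 19)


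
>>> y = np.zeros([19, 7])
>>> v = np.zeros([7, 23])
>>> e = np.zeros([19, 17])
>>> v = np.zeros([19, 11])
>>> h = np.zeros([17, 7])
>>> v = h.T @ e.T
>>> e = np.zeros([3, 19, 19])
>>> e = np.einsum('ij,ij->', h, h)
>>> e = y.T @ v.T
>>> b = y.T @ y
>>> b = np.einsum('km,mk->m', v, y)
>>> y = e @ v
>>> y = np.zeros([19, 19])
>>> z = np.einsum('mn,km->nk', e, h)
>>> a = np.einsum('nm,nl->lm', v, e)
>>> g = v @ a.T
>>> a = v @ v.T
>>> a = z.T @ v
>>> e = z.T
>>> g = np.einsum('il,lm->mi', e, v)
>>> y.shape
(19, 19)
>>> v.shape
(7, 19)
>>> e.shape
(17, 7)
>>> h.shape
(17, 7)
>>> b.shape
(19,)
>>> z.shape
(7, 17)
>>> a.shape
(17, 19)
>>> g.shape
(19, 17)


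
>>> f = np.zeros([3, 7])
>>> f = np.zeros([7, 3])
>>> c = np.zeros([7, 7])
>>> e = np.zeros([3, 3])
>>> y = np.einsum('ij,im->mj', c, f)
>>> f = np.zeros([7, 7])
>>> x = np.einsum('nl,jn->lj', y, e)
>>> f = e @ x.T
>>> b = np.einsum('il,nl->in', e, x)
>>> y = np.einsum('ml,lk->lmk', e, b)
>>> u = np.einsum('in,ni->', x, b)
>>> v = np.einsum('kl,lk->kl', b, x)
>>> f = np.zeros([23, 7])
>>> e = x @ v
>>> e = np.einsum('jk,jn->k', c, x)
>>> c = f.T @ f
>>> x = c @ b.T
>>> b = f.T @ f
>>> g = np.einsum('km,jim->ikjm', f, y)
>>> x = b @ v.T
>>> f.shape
(23, 7)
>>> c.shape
(7, 7)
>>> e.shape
(7,)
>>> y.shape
(3, 3, 7)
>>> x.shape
(7, 3)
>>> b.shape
(7, 7)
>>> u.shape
()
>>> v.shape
(3, 7)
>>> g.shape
(3, 23, 3, 7)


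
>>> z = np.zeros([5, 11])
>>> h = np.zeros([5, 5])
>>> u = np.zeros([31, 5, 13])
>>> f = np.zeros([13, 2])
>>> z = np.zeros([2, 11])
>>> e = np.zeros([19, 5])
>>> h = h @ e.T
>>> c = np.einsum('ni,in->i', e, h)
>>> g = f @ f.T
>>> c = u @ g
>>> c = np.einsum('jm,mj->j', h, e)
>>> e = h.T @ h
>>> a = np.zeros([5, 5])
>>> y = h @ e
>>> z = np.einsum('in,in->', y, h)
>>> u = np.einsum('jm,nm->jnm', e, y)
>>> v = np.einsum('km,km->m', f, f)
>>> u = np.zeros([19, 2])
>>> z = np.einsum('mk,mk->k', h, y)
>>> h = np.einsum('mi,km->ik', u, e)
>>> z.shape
(19,)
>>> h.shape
(2, 19)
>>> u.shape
(19, 2)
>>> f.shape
(13, 2)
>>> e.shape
(19, 19)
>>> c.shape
(5,)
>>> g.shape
(13, 13)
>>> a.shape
(5, 5)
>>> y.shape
(5, 19)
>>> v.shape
(2,)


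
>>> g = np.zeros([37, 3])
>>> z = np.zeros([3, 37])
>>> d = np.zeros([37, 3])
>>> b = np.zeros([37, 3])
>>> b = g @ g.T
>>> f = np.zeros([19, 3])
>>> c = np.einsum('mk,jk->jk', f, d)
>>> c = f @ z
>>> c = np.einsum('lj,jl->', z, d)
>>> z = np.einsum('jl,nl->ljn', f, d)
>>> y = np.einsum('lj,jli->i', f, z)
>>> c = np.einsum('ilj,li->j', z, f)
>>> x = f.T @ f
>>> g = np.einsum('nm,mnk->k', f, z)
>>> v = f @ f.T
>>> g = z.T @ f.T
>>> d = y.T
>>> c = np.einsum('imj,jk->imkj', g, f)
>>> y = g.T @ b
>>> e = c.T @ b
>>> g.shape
(37, 19, 19)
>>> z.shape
(3, 19, 37)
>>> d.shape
(37,)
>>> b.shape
(37, 37)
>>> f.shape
(19, 3)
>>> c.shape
(37, 19, 3, 19)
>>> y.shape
(19, 19, 37)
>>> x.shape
(3, 3)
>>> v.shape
(19, 19)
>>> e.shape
(19, 3, 19, 37)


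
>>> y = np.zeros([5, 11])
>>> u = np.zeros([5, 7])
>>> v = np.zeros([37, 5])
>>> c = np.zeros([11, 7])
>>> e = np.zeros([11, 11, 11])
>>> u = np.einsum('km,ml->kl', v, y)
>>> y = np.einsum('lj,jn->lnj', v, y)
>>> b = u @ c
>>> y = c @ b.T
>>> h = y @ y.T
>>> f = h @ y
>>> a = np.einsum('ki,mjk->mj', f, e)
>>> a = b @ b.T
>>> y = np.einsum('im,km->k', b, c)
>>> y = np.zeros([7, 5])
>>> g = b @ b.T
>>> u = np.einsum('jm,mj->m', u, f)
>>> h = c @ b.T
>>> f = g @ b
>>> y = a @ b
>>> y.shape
(37, 7)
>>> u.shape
(11,)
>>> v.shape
(37, 5)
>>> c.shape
(11, 7)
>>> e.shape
(11, 11, 11)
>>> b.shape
(37, 7)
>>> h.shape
(11, 37)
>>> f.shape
(37, 7)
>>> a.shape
(37, 37)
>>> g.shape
(37, 37)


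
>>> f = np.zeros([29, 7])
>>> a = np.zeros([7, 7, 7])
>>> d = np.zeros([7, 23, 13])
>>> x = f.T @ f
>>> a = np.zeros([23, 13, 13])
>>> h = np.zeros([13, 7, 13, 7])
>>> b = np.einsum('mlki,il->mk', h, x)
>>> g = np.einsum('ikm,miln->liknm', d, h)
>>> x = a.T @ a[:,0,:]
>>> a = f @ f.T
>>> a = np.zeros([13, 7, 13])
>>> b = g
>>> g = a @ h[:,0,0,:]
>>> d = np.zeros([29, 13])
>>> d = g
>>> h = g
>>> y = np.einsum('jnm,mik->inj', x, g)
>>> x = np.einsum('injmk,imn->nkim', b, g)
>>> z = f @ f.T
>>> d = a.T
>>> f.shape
(29, 7)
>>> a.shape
(13, 7, 13)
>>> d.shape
(13, 7, 13)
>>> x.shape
(7, 13, 13, 7)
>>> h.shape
(13, 7, 7)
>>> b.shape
(13, 7, 23, 7, 13)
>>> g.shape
(13, 7, 7)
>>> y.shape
(7, 13, 13)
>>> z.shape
(29, 29)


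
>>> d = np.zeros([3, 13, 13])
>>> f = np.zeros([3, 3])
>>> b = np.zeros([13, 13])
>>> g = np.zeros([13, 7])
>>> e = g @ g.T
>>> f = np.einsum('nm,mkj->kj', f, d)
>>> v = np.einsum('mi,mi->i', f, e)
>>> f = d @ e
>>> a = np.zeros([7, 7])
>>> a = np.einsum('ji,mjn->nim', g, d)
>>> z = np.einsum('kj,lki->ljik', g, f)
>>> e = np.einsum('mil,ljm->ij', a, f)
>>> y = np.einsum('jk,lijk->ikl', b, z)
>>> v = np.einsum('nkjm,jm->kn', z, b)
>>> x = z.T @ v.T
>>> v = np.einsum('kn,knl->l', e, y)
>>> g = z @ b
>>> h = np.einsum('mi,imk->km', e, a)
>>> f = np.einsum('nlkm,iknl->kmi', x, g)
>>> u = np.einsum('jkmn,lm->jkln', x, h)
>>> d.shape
(3, 13, 13)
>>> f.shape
(7, 7, 3)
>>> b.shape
(13, 13)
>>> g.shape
(3, 7, 13, 13)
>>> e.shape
(7, 13)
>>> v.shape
(3,)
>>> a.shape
(13, 7, 3)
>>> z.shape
(3, 7, 13, 13)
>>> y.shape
(7, 13, 3)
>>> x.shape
(13, 13, 7, 7)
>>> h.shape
(3, 7)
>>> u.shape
(13, 13, 3, 7)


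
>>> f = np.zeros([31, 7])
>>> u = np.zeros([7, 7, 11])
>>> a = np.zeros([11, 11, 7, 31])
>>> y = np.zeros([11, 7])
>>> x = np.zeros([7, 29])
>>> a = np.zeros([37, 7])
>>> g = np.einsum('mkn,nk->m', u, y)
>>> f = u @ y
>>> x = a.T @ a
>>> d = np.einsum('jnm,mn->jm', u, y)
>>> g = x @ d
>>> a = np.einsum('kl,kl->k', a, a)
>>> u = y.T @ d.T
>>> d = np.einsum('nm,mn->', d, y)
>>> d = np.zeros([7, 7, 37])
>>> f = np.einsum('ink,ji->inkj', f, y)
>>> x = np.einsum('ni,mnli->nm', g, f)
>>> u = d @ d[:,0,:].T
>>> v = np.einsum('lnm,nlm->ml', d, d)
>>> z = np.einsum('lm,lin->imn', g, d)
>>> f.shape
(7, 7, 7, 11)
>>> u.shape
(7, 7, 7)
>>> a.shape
(37,)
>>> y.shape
(11, 7)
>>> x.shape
(7, 7)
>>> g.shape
(7, 11)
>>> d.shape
(7, 7, 37)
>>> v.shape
(37, 7)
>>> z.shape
(7, 11, 37)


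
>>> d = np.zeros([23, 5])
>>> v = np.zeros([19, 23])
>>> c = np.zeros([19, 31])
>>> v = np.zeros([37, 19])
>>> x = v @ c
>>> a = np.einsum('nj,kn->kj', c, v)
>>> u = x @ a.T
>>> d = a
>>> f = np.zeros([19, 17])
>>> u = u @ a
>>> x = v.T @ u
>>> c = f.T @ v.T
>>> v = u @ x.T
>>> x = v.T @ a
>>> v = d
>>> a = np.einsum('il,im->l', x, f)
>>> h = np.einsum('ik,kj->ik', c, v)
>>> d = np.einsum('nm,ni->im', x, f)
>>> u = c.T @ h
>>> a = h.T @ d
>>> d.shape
(17, 31)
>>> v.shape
(37, 31)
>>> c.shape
(17, 37)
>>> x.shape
(19, 31)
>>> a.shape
(37, 31)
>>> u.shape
(37, 37)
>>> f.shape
(19, 17)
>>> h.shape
(17, 37)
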